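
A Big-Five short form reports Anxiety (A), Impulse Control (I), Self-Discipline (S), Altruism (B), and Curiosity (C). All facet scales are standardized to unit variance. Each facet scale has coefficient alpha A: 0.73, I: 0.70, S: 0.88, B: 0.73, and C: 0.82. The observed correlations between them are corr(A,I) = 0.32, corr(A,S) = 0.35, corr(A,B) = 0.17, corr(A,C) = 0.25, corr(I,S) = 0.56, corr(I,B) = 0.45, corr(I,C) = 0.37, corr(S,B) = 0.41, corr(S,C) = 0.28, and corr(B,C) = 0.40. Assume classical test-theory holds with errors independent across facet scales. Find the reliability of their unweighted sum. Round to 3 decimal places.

Var(A+I+S+B+C) = 5 + 2·[0.32 + 0.35 + 0.17 + 0.25 + 0.56 + 0.45 + 0.37 + 0.41 + 0.28 + 0.40] = 5 + 7.12 = 12.12.
Under uncorrelated errors the observed covariances equal the true-score covariances, so only the own-variance terms attenuate.
True-score variance = [0.73 + 0.70 + 0.88 + 0.73 + 0.82] + 7.12 = 3.86 + 7.12 = 10.98.
Reliability = 10.98 / 12.12 = 0.906.

0.906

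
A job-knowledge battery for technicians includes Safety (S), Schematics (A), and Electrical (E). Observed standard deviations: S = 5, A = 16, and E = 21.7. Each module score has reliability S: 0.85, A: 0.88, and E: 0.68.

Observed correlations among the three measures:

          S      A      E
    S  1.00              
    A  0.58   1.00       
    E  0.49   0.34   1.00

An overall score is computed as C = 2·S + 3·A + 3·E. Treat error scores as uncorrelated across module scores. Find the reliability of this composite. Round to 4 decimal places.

Var(C) = 2²·5² + 3²·16² + 3²·21.7² + 2·[6·5·16·0.58 + 6·5·21.7·0.49 + 9·16·21.7·0.34] = 6642.01 + 3319.64 = 9961.65.
Under uncorrelated errors the observed covariances equal the true-score covariances, so only the own-variance terms attenuate.
True-score variance = [2²·5²·0.85 + 3²·16²·0.88 + 3²·21.7²·0.68] + 3319.64 = 4994.37 + 3319.64 = 8314.01.
Reliability = 8314.01 / 9961.65 = 0.8346.

0.8346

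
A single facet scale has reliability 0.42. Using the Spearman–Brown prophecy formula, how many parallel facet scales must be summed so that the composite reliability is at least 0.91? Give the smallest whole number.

14

k ≥ ρ*(1−ρ₁)/(ρ₁(1−ρ*)) = 0.91·0.58 / (0.42·0.09) = 13.963.
Smallest integer k = 14.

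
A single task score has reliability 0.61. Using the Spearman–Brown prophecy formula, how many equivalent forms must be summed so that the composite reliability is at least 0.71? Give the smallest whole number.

2

k ≥ ρ*(1−ρ₁)/(ρ₁(1−ρ*)) = 0.71·0.39 / (0.61·0.29) = 1.565.
Smallest integer k = 2.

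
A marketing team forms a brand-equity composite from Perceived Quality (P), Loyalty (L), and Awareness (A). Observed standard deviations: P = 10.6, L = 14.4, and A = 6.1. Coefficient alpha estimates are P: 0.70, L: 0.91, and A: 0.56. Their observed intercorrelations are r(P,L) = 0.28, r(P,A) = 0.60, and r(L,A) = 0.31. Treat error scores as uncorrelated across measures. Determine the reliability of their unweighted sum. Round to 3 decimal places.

Var(P+L+A) = 10.6² + 14.4² + 6.1² + 2·[10.6·14.4·0.28 + 10.6·6.1·0.60 + 14.4·6.1·0.31] = 356.93 + 217.531 = 574.461.
Under uncorrelated errors the observed covariances equal the true-score covariances, so only the own-variance terms attenuate.
True-score variance = [10.6²·0.70 + 14.4²·0.91 + 6.1²·0.56] + 217.531 = 288.187 + 217.531 = 505.718.
Reliability = 505.718 / 574.461 = 0.880.

0.880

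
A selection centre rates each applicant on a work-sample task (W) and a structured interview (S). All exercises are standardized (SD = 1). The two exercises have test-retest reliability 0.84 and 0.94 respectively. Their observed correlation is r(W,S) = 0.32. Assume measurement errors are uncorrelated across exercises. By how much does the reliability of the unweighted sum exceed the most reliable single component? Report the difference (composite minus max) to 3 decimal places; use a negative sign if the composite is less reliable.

Var(sum) = 2 + 0.64 = 2.64; true-score variance = 1.78 + 0.64 = 2.42; composite reliability = 0.9167.
Max component reliability = 0.9400.
Difference = 0.9167 − 0.9400 = -0.023.

-0.023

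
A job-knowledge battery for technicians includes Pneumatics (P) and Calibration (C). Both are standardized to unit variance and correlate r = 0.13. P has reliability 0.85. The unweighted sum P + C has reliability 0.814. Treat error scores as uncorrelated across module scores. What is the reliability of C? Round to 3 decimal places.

Var(P+C) = 2 + 2·0.13 = 2.260.
True-score variance = ρ_P + ρ_C + 2·0.13, so 0.814 = (0.85 + ρ_C + 0.26) / 2.260.
ρ_C = 0.814·2.260 − 0.85 − 0.26 = 0.730.

0.730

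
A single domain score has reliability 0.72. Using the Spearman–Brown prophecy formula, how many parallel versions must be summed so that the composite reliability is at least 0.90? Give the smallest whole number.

4

k ≥ ρ*(1−ρ₁)/(ρ₁(1−ρ*)) = 0.90·0.28 / (0.72·0.10) = 3.500.
Smallest integer k = 4.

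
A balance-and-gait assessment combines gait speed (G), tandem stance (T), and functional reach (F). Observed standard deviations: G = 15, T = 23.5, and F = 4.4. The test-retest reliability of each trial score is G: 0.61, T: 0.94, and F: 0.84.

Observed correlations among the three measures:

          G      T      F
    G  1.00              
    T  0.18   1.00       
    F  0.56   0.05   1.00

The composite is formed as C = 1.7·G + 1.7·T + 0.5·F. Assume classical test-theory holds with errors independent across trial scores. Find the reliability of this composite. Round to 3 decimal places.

Var(C) = 1.7²·15² + 1.7²·23.5² + 0.5²·4.4² + 2·[2.89·15·23.5·0.18 + 0.85·15·4.4·0.56 + 0.85·23.5·4.4·0.05] = 2251.09 + 438.362 = 2689.45.
Because errors are independent across components, Cov(Tᵢ,Tⱼ) = Cov(Xᵢ,Xⱼ); the off-diagonal part of the true-score variance is the same as above.
True-score variance = [1.7²·15²·0.61 + 1.7²·23.5²·0.94 + 0.5²·4.4²·0.84] + 438.362 = 1900.96 + 438.362 = 2339.32.
Reliability = 2339.32 / 2689.45 = 0.870.

0.870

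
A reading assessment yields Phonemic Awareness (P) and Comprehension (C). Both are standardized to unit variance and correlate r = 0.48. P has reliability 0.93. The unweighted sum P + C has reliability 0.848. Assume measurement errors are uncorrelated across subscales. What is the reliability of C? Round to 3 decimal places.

0.620

Var(P+C) = 2 + 2·0.48 = 2.960.
True-score variance = ρ_P + ρ_C + 2·0.48, so 0.848 = (0.93 + ρ_C + 0.96) / 2.960.
ρ_C = 0.848·2.960 − 0.93 − 0.96 = 0.620.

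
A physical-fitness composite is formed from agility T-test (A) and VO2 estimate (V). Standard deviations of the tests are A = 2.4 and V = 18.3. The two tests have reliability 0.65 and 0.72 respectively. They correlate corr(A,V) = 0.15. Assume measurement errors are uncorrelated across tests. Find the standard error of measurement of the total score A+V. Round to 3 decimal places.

9.787

Var(total) = 340.65 + 13.176 = 353.826.
True-score variance = 244.865 + 13.176 = 258.041, so reliability = 0.7293.
Error variance = 353.826 − 258.041 = 95.7852; SEM = √95.7852 = 9.787.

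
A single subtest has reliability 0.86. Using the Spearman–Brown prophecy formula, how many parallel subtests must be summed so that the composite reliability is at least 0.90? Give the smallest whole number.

k ≥ ρ*(1−ρ₁)/(ρ₁(1−ρ*)) = 0.90·0.14 / (0.86·0.10) = 1.465.
Smallest integer k = 2.

2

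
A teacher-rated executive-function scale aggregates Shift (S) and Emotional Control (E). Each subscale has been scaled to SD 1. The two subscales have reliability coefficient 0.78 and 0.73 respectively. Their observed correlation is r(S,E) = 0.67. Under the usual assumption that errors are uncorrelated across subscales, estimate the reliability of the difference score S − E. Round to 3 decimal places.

Var(S−E) = 1 + 1 − 2·0.67 = 2 − 1.34 = 0.66.
With uncorrelated errors the cross-covariances are all true-score covariance, so they carry over unchanged; only the diagonal terms shrink to ρᵢσᵢ².
True-score variance = [0.78 + 0.73] − 1.34 = 1.51 − 1.34 = 0.17.
Reliability = 0.17 / 0.66 = 0.258.

0.258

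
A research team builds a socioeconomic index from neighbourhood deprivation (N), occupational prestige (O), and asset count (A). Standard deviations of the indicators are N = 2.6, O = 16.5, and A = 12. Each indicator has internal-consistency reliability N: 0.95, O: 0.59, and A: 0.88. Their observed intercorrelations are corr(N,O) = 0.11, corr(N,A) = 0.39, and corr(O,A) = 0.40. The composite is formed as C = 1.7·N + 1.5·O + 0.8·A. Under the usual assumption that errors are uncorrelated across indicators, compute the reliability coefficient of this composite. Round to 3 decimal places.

0.729

Var(C) = 1.7²·2.6² + 1.5²·16.5² + 0.8²·12² + 2·[2.55·2.6·16.5·0.11 + 1.36·2.6·12·0.39 + 1.2·16.5·12·0.40] = 724.259 + 247.244 = 971.503.
Because errors are independent across components, Cov(Tᵢ,Tⱼ) = Cov(Xᵢ,Xⱼ); the off-diagonal part of the true-score variance is the same as above.
True-score variance = [1.7²·2.6²·0.95 + 1.5²·16.5²·0.59 + 0.8²·12²·0.88] + 247.244 = 461.072 + 247.244 = 708.316.
Reliability = 708.316 / 971.503 = 0.729.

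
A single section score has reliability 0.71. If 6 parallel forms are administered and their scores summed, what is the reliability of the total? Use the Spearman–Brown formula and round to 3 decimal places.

0.936

ρ_k = kρ / (1 + (k−1)ρ) = 6·0.71 / (1 + 5·0.71) = 4.260 / 4.550 = 0.936.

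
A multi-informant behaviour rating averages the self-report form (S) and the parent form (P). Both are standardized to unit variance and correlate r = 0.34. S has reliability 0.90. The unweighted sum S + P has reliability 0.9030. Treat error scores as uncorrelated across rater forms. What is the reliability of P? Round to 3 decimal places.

0.840

Var(S+P) = 2 + 2·0.34 = 2.680.
True-score variance = ρ_S + ρ_P + 2·0.34, so 0.9030 = (0.90 + ρ_P + 0.68) / 2.680.
ρ_P = 0.9030·2.680 − 0.90 − 0.68 = 0.840.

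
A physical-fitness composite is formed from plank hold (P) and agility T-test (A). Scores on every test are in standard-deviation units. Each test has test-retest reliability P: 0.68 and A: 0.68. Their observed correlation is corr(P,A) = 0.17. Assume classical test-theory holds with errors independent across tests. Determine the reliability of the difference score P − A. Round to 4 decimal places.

0.6145

Var(P−A) = 1 + 1 − 2·0.17 = 2 − 0.34 = 1.66.
Under uncorrelated errors the observed covariances equal the true-score covariances, so only the own-variance terms attenuate.
True-score variance = [0.68 + 0.68] − 0.34 = 1.36 − 0.34 = 1.02.
Reliability = 1.02 / 1.66 = 0.6145.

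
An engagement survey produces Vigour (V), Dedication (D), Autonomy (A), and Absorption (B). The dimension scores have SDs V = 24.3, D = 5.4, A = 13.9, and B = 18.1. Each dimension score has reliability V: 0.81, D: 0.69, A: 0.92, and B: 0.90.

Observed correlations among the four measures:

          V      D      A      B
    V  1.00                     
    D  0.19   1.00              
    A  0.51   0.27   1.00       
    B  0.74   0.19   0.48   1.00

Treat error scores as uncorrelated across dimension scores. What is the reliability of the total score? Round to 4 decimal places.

0.9324

Var(V+D+A+B) = 24.3² + 5.4² + 13.9² + 18.1² + 2·[24.3·5.4·0.19 + 24.3·13.9·0.51 + 24.3·18.1·0.74 + 5.4·13.9·0.27 + 5.4·18.1·0.19 + 13.9·18.1·0.48] = 1140.47 + 1364.54 = 2505.01.
With uncorrelated errors the cross-covariances are all true-score covariance, so they carry over unchanged; only the diagonal terms shrink to ρᵢσᵢ².
True-score variance = [24.3²·0.81 + 5.4²·0.69 + 13.9²·0.92 + 18.1²·0.90] + 1364.54 = 971.02 + 1364.54 = 2335.56.
Reliability = 2335.56 / 2505.01 = 0.9324.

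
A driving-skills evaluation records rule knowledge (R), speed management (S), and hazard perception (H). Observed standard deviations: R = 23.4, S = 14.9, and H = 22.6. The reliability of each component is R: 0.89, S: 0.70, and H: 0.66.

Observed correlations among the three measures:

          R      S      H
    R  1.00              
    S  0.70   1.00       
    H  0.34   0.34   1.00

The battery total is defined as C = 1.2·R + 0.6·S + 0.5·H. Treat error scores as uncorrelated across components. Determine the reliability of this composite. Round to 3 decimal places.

Var(C) = 1.2²·23.4² + 0.6²·14.9² + 0.5²·22.6² + 2·[0.72·23.4·14.9·0.70 + 0.6·23.4·22.6·0.34 + 0.3·14.9·22.6·0.34] = 996.1 + 635.911 = 1632.01.
Because errors are independent across components, Cov(Tᵢ,Tⱼ) = Cov(Xᵢ,Xⱼ); the off-diagonal part of the true-score variance is the same as above.
True-score variance = [1.2²·23.4²·0.89 + 0.6²·14.9²·0.70 + 0.5²·22.6²·0.66] + 635.911 = 841.975 + 635.911 = 1477.89.
Reliability = 1477.89 / 1632.01 = 0.906.

0.906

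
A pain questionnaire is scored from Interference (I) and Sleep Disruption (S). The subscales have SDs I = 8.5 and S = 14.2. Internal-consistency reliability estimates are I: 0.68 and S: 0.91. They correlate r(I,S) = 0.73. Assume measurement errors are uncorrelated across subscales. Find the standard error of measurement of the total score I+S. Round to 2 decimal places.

6.42

Var(total) = 273.89 + 176.222 = 450.112.
True-score variance = 232.622 + 176.222 = 408.844, so reliability = 0.9083.
Error variance = 450.112 − 408.844 = 41.2676; SEM = √41.2676 = 6.42.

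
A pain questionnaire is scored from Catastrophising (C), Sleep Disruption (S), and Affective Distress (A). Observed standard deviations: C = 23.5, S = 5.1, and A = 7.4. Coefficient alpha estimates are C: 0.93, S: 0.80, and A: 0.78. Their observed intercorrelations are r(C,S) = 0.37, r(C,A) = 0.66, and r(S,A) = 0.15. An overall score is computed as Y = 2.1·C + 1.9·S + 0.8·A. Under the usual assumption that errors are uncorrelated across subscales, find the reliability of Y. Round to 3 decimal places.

0.941

Var(Y) = 2.1²·23.5² + 1.9²·5.1² + 0.8²·7.4² + 2·[3.99·23.5·5.1·0.37 + 1.68·23.5·7.4·0.66 + 1.52·5.1·7.4·0.15] = 2564.37 + 756.719 = 3321.08.
With uncorrelated errors the cross-covariances are all true-score covariance, so they carry over unchanged; only the diagonal terms shrink to ρᵢσᵢ².
True-score variance = [2.1²·23.5²·0.93 + 1.9²·5.1²·0.80 + 0.8²·7.4²·0.78] + 756.719 = 2367.4 + 756.719 = 3124.12.
Reliability = 3124.12 / 3321.08 = 0.941.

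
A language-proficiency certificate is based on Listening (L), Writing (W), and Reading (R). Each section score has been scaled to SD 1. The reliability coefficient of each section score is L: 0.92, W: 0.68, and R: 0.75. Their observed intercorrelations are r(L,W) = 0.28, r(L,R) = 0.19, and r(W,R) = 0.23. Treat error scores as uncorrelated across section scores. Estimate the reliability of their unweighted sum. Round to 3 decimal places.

0.852

Var(L+W+R) = 3 + 2·[0.28 + 0.19 + 0.23] = 3 + 1.4 = 4.4.
Because errors are independent across components, Cov(Tᵢ,Tⱼ) = Cov(Xᵢ,Xⱼ); the off-diagonal part of the true-score variance is the same as above.
True-score variance = [0.92 + 0.68 + 0.75] + 1.4 = 2.35 + 1.4 = 3.75.
Reliability = 3.75 / 4.4 = 0.852.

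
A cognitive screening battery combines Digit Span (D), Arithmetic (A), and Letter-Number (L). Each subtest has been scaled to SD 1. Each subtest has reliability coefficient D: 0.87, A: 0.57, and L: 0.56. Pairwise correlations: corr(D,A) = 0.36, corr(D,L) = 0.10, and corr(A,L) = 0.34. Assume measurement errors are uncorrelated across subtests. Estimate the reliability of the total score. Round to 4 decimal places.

0.7826

Var(D+A+L) = 3 + 2·[0.36 + 0.10 + 0.34] = 3 + 1.6 = 4.6.
Because errors are independent across components, Cov(Tᵢ,Tⱼ) = Cov(Xᵢ,Xⱼ); the off-diagonal part of the true-score variance is the same as above.
True-score variance = [0.87 + 0.57 + 0.56] + 1.6 = 2 + 1.6 = 3.6.
Reliability = 3.6 / 4.6 = 0.7826.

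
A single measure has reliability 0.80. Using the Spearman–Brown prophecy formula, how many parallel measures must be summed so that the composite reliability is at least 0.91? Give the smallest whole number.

k ≥ ρ*(1−ρ₁)/(ρ₁(1−ρ*)) = 0.91·0.20 / (0.80·0.09) = 2.528.
Smallest integer k = 3.

3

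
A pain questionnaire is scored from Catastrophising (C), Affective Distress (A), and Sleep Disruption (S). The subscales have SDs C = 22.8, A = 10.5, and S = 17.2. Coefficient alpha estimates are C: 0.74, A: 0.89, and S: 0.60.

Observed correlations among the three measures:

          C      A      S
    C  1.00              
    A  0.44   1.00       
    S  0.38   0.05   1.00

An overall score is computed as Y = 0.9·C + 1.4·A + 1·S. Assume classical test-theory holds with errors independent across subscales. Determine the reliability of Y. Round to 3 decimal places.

0.831

Var(Y) = 0.9²·22.8² + 1.4²·10.5² + 17.2² + 2·[1.26·22.8·10.5·0.44 + 0.9·22.8·17.2·0.38 + 1.4·10.5·17.2·0.05] = 933 + 558.968 = 1491.97.
Because errors are independent across components, Cov(Tᵢ,Tⱼ) = Cov(Xᵢ,Xⱼ); the off-diagonal part of the true-score variance is the same as above.
True-score variance = [0.9²·22.8²·0.74 + 1.4²·10.5²·0.89 + 17.2²·0.60] + 558.968 = 681.416 + 558.968 = 1240.38.
Reliability = 1240.38 / 1491.97 = 0.831.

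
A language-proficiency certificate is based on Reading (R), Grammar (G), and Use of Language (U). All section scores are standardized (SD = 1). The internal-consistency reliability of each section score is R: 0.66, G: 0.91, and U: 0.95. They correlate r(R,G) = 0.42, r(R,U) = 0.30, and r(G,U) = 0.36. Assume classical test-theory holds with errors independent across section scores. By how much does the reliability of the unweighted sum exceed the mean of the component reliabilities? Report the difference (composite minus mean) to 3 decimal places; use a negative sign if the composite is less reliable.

Var(sum) = 3 + 2.16 = 5.16; true-score variance = 2.52 + 2.16 = 4.68; composite reliability = 0.9070.
Mean component reliability = 0.8400.
Difference = 0.9070 − 0.8400 = 0.067.

0.067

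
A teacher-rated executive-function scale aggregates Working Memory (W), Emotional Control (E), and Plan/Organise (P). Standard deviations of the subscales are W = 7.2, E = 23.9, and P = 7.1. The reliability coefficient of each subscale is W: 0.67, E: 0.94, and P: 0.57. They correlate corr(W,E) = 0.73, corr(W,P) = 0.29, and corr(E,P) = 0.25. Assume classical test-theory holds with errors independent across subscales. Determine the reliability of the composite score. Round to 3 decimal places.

Var(W+E+P) = 7.2² + 23.9² + 7.1² + 2·[7.2·23.9·0.73 + 7.2·7.1·0.29 + 23.9·7.1·0.25] = 673.46 + 365.731 = 1039.19.
With uncorrelated errors the cross-covariances are all true-score covariance, so they carry over unchanged; only the diagonal terms shrink to ρᵢσᵢ².
True-score variance = [7.2²·0.67 + 23.9²·0.94 + 7.1²·0.57] + 365.731 = 600.404 + 365.731 = 966.135.
Reliability = 966.135 / 1039.19 = 0.930.

0.930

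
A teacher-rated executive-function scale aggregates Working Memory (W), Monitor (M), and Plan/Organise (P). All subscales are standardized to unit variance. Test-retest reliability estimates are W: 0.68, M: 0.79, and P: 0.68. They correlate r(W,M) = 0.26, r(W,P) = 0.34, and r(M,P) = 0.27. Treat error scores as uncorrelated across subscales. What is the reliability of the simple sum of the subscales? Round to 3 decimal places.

Var(W+M+P) = 3 + 2·[0.26 + 0.34 + 0.27] = 3 + 1.74 = 4.74.
With uncorrelated errors the cross-covariances are all true-score covariance, so they carry over unchanged; only the diagonal terms shrink to ρᵢσᵢ².
True-score variance = [0.68 + 0.79 + 0.68] + 1.74 = 2.15 + 1.74 = 3.89.
Reliability = 3.89 / 4.74 = 0.821.

0.821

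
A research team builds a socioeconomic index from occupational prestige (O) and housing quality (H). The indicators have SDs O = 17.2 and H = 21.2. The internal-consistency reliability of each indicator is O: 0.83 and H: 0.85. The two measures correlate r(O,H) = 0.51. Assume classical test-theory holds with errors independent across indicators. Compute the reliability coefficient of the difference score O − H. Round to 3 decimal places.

Var(O−H) = 17.2² + 21.2² − 2·17.2·21.2·0.51 = 745.28 − 371.933 = 373.347.
With uncorrelated errors the cross-covariances are all true-score covariance, so they carry over unchanged; only the diagonal terms shrink to ρᵢσᵢ².
True-score variance = [17.2²·0.83 + 21.2²·0.85] − 371.933 = 627.571 − 371.933 = 255.638.
Reliability = 255.638 / 373.347 = 0.685.

0.685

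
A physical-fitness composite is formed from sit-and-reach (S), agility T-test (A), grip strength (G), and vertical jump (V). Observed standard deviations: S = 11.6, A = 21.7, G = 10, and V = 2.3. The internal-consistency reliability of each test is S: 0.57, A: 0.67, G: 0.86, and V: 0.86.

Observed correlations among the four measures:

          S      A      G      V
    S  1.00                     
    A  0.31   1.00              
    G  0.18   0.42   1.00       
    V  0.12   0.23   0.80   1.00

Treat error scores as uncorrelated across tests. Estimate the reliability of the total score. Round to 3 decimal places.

0.803

Var(S+A+G+V) = 11.6² + 21.7² + 10² + 2.3² + 2·[11.6·21.7·0.31 + 11.6·10·0.18 + 11.6·2.3·0.12 + 21.7·10·0.42 + 21.7·2.3·0.23 + 10·2.3·0.80] = 710.74 + 446.268 = 1157.01.
With uncorrelated errors the cross-covariances are all true-score covariance, so they carry over unchanged; only the diagonal terms shrink to ρᵢσᵢ².
True-score variance = [11.6²·0.57 + 21.7²·0.67 + 10²·0.86 + 2.3²·0.86] + 446.268 = 482.745 + 446.268 = 929.013.
Reliability = 929.013 / 1157.01 = 0.803.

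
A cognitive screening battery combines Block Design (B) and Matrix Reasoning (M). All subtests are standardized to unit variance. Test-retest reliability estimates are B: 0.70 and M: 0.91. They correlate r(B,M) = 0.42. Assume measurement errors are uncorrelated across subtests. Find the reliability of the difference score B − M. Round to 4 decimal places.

0.6638

Var(B−M) = 1 + 1 − 2·0.42 = 2 − 0.84 = 1.16.
Because errors are independent across components, Cov(Tᵢ,Tⱼ) = Cov(Xᵢ,Xⱼ); the off-diagonal part of the true-score variance is the same as above.
True-score variance = [0.70 + 0.91] − 0.84 = 1.61 − 0.84 = 0.77.
Reliability = 0.77 / 1.16 = 0.6638.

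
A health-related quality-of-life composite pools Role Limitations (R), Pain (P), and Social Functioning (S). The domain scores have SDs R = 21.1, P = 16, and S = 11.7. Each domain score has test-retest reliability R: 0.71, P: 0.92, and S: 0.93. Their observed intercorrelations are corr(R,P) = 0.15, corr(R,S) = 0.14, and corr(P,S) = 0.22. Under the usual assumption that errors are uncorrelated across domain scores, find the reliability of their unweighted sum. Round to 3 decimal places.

Var(R+P+S) = 21.1² + 16² + 11.7² + 2·[21.1·16·0.15 + 21.1·11.7·0.14 + 16·11.7·0.22] = 838.1 + 252.772 = 1090.87.
Because errors are independent across components, Cov(Tᵢ,Tⱼ) = Cov(Xᵢ,Xⱼ); the off-diagonal part of the true-score variance is the same as above.
True-score variance = [21.1²·0.71 + 16²·0.92 + 11.7²·0.93] + 252.772 = 678.927 + 252.772 = 931.698.
Reliability = 931.698 / 1090.87 = 0.854.

0.854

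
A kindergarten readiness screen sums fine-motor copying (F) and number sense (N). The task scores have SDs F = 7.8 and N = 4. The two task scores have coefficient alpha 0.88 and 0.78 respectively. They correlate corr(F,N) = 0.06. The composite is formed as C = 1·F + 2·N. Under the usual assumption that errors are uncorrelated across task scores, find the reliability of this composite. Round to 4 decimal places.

0.8384

Var(C) = 7.8² + 2²·4² + 2·[2·7.8·4·0.06] = 124.84 + 7.488 = 132.328.
Under uncorrelated errors the observed covariances equal the true-score covariances, so only the own-variance terms attenuate.
True-score variance = [7.8²·0.88 + 2²·4²·0.78] + 7.488 = 103.459 + 7.488 = 110.947.
Reliability = 110.947 / 132.328 = 0.8384.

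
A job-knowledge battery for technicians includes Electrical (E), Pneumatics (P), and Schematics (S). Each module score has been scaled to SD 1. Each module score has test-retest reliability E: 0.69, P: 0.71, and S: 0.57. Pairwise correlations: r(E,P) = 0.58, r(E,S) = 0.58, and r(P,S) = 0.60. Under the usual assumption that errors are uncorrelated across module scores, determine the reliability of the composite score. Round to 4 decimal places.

0.8420

Var(E+P+S) = 3 + 2·[0.58 + 0.58 + 0.60] = 3 + 3.52 = 6.52.
With uncorrelated errors the cross-covariances are all true-score covariance, so they carry over unchanged; only the diagonal terms shrink to ρᵢσᵢ².
True-score variance = [0.69 + 0.71 + 0.57] + 3.52 = 1.97 + 3.52 = 5.49.
Reliability = 5.49 / 6.52 = 0.8420.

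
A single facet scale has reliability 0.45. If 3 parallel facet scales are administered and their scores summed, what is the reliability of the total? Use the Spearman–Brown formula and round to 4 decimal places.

0.7105

ρ_k = kρ / (1 + (k−1)ρ) = 3·0.45 / (1 + 2·0.45) = 1.350 / 1.900 = 0.7105.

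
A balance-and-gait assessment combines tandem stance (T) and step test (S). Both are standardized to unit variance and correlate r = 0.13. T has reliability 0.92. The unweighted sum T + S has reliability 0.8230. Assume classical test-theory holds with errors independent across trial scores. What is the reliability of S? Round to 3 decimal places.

0.680

Var(T+S) = 2 + 2·0.13 = 2.260.
True-score variance = ρ_T + ρ_S + 2·0.13, so 0.8230 = (0.92 + ρ_S + 0.26) / 2.260.
ρ_S = 0.8230·2.260 − 0.92 − 0.26 = 0.680.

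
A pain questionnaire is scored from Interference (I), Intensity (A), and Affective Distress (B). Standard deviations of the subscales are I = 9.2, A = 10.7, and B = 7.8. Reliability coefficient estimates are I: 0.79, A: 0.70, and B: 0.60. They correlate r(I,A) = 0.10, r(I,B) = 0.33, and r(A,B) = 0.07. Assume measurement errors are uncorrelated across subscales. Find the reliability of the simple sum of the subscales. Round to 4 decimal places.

0.7743

Var(I+A+B) = 9.2² + 10.7² + 7.8² + 2·[9.2·10.7·0.10 + 9.2·7.8·0.33 + 10.7·7.8·0.07] = 259.97 + 78.734 = 338.704.
Under uncorrelated errors the observed covariances equal the true-score covariances, so only the own-variance terms attenuate.
True-score variance = [9.2²·0.79 + 10.7²·0.70 + 7.8²·0.60] + 78.734 = 183.513 + 78.734 = 262.247.
Reliability = 262.247 / 338.704 = 0.7743.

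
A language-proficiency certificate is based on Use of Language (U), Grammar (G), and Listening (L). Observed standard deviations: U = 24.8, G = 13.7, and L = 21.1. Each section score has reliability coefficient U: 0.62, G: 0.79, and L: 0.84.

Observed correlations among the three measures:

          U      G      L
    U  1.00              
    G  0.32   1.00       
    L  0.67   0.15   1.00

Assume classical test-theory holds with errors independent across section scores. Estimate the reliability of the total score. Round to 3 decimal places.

Var(U+G+L) = 24.8² + 13.7² + 21.1² + 2·[24.8·13.7·0.32 + 24.8·21.1·0.67 + 13.7·21.1·0.15] = 1247.94 + 1005.36 = 2253.3.
With uncorrelated errors the cross-covariances are all true-score covariance, so they carry over unchanged; only the diagonal terms shrink to ρᵢσᵢ².
True-score variance = [24.8²·0.62 + 13.7²·0.79 + 21.1²·0.84] + 1005.36 = 903.576 + 1005.36 = 1908.94.
Reliability = 1908.94 / 2253.3 = 0.847.

0.847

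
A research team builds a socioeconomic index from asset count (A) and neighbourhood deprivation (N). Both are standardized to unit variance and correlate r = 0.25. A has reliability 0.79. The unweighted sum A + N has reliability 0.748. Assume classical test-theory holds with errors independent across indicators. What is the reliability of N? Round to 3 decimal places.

0.580

Var(A+N) = 2 + 2·0.25 = 2.500.
True-score variance = ρ_A + ρ_N + 2·0.25, so 0.748 = (0.79 + ρ_N + 0.50) / 2.500.
ρ_N = 0.748·2.500 − 0.79 − 0.50 = 0.580.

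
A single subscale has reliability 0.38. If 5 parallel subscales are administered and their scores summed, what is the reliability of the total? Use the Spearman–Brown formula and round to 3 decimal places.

ρ_k = kρ / (1 + (k−1)ρ) = 5·0.38 / (1 + 4·0.38) = 1.900 / 2.520 = 0.754.

0.754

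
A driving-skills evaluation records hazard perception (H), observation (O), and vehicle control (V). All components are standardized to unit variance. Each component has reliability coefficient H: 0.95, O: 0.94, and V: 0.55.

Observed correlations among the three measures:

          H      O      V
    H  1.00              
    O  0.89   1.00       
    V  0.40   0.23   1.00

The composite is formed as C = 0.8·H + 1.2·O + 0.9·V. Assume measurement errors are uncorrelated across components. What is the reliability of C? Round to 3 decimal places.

0.915

Var(C) = 0.8² + 1.2² + 0.9² + 2·[0.96·0.89 + 0.72·0.40 + 1.08·0.23] = 2.89 + 2.7816 = 5.6716.
With uncorrelated errors the cross-covariances are all true-score covariance, so they carry over unchanged; only the diagonal terms shrink to ρᵢσᵢ².
True-score variance = [0.8²·0.95 + 1.2²·0.94 + 0.9²·0.55] + 2.7816 = 2.4071 + 2.7816 = 5.1887.
Reliability = 5.1887 / 5.6716 = 0.915.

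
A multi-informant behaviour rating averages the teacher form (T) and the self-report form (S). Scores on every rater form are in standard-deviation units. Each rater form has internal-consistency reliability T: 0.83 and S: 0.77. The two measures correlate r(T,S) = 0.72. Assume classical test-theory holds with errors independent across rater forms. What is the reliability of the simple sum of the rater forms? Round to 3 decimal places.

Var(T+S) = 2 + 2·[0.72] = 2 + 1.44 = 3.44.
Under uncorrelated errors the observed covariances equal the true-score covariances, so only the own-variance terms attenuate.
True-score variance = [0.83 + 0.77] + 1.44 = 1.6 + 1.44 = 3.04.
Reliability = 3.04 / 3.44 = 0.884.

0.884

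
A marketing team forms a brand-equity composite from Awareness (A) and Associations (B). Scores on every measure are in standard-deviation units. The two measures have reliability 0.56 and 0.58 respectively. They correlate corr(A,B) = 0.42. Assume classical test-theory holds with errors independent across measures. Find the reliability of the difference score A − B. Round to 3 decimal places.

Var(A−B) = 1 + 1 − 2·0.42 = 2 − 0.84 = 1.16.
With uncorrelated errors the cross-covariances are all true-score covariance, so they carry over unchanged; only the diagonal terms shrink to ρᵢσᵢ².
True-score variance = [0.56 + 0.58] − 0.84 = 1.14 − 0.84 = 0.3.
Reliability = 0.3 / 1.16 = 0.259.

0.259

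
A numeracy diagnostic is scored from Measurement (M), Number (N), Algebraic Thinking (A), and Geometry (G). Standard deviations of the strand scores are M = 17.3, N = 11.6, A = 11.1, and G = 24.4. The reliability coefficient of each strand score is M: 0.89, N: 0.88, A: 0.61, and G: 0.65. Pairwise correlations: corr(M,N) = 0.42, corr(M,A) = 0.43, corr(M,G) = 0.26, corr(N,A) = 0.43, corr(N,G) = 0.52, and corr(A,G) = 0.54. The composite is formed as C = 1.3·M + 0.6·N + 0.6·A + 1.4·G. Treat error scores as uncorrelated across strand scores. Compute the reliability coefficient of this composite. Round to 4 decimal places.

0.8353

Var(C) = 1.3²·17.3² + 0.6²·11.6² + 0.6²·11.1² + 1.4²·24.4² + 2·[0.78·17.3·11.6·0.42 + 0.78·17.3·11.1·0.43 + 1.82·17.3·24.4·0.26 + 0.36·11.6·11.1·0.43 + 0.84·11.6·24.4·0.52 + 0.84·11.1·24.4·0.54] = 1765.5 + 1192.63 = 2958.13.
With uncorrelated errors the cross-covariances are all true-score covariance, so they carry over unchanged; only the diagonal terms shrink to ρᵢσᵢ².
True-score variance = [1.3²·17.3²·0.89 + 0.6²·11.6²·0.88 + 0.6²·11.1²·0.61 + 1.4²·24.4²·0.65] + 1192.63 = 1278.34 + 1192.63 = 2470.96.
Reliability = 2470.96 / 2958.13 = 0.8353.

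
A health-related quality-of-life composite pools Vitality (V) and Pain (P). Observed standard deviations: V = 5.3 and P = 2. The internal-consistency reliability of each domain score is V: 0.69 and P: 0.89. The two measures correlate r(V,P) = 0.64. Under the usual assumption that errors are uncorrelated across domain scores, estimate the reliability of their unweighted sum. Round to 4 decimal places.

0.7996

Var(V+P) = 5.3² + 2² + 2·[5.3·2·0.64] = 32.09 + 13.568 = 45.658.
Because errors are independent across components, Cov(Tᵢ,Tⱼ) = Cov(Xᵢ,Xⱼ); the off-diagonal part of the true-score variance is the same as above.
True-score variance = [5.3²·0.69 + 2²·0.89] + 13.568 = 22.9421 + 13.568 = 36.5101.
Reliability = 36.5101 / 45.658 = 0.7996.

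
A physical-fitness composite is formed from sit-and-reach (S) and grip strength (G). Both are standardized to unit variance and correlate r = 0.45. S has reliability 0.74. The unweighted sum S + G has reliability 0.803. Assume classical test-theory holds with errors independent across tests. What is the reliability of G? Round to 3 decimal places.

Var(S+G) = 2 + 2·0.45 = 2.900.
True-score variance = ρ_S + ρ_G + 2·0.45, so 0.803 = (0.74 + ρ_G + 0.90) / 2.900.
ρ_G = 0.803·2.900 − 0.74 − 0.90 = 0.689.

0.689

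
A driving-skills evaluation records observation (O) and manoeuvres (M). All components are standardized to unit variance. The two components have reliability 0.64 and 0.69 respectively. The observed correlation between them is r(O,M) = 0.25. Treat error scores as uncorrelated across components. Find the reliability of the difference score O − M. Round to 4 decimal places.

0.5533

Var(O−M) = 1 + 1 − 2·0.25 = 2 − 0.5 = 1.5.
With uncorrelated errors the cross-covariances are all true-score covariance, so they carry over unchanged; only the diagonal terms shrink to ρᵢσᵢ².
True-score variance = [0.64 + 0.69] − 0.5 = 1.33 − 0.5 = 0.83.
Reliability = 0.83 / 1.5 = 0.5533.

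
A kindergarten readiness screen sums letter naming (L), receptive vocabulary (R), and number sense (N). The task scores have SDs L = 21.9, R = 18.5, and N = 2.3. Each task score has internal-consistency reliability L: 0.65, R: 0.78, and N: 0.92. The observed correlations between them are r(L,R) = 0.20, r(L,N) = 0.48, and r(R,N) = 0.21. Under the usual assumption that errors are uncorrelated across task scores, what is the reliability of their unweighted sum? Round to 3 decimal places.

Var(L+R+N) = 21.9² + 18.5² + 2.3² + 2·[21.9·18.5·0.20 + 21.9·2.3·0.48 + 18.5·2.3·0.21] = 827.15 + 228.286 = 1055.44.
With uncorrelated errors the cross-covariances are all true-score covariance, so they carry over unchanged; only the diagonal terms shrink to ρᵢσᵢ².
True-score variance = [21.9²·0.65 + 18.5²·0.78 + 2.3²·0.92] + 228.286 = 583.568 + 228.286 = 811.854.
Reliability = 811.854 / 1055.44 = 0.769.

0.769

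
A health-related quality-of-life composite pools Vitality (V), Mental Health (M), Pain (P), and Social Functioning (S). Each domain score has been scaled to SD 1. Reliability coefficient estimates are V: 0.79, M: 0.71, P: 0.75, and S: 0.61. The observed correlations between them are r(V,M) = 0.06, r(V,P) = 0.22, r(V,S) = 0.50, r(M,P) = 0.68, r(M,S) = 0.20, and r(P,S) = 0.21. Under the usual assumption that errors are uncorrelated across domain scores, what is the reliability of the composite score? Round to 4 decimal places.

Var(V+M+P+S) = 4 + 2·[0.06 + 0.22 + 0.50 + 0.68 + 0.20 + 0.21] = 4 + 3.74 = 7.74.
Under uncorrelated errors the observed covariances equal the true-score covariances, so only the own-variance terms attenuate.
True-score variance = [0.79 + 0.71 + 0.75 + 0.61] + 3.74 = 2.86 + 3.74 = 6.6.
Reliability = 6.6 / 7.74 = 0.8527.

0.8527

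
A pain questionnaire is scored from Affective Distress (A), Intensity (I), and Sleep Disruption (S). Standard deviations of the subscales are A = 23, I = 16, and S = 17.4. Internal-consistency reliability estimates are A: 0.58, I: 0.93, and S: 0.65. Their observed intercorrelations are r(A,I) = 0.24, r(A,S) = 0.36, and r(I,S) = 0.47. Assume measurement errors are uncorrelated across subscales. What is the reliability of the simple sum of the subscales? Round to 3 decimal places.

Var(A+I+S) = 23² + 16² + 17.4² + 2·[23·16·0.24 + 23·17.4·0.36 + 16·17.4·0.47] = 1087.76 + 726.48 = 1814.24.
Because errors are independent across components, Cov(Tᵢ,Tⱼ) = Cov(Xᵢ,Xⱼ); the off-diagonal part of the true-score variance is the same as above.
True-score variance = [23²·0.58 + 16²·0.93 + 17.4²·0.65] + 726.48 = 741.694 + 726.48 = 1468.17.
Reliability = 1468.17 / 1814.24 = 0.809.

0.809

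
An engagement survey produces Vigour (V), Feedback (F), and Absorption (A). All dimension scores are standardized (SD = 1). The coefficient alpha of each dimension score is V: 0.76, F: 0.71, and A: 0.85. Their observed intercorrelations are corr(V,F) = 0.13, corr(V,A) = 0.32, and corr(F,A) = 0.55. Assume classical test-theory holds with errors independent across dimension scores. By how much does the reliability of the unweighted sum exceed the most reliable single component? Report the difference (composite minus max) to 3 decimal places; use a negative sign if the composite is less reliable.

Var(sum) = 3 + 2 = 5; true-score variance = 2.32 + 2 = 4.32; composite reliability = 0.8640.
Max component reliability = 0.8500.
Difference = 0.8640 − 0.8500 = 0.014.

0.014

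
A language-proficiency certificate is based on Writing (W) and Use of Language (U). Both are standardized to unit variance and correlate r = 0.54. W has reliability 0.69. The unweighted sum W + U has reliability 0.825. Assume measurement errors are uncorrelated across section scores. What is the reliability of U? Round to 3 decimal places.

0.771

Var(W+U) = 2 + 2·0.54 = 3.080.
True-score variance = ρ_W + ρ_U + 2·0.54, so 0.825 = (0.69 + ρ_U + 1.08) / 3.080.
ρ_U = 0.825·3.080 − 0.69 − 1.08 = 0.771.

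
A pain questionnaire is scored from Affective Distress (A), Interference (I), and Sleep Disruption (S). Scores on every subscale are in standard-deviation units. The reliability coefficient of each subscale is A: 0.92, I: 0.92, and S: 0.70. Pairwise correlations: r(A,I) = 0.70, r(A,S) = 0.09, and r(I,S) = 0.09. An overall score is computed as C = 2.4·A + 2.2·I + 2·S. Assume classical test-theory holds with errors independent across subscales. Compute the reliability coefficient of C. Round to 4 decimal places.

Var(C) = 2.4² + 2.2² + 2² + 2·[5.28·0.70 + 4.8·0.09 + 4.4·0.09] = 14.6 + 9.048 = 23.648.
Because errors are independent across components, Cov(Tᵢ,Tⱼ) = Cov(Xᵢ,Xⱼ); the off-diagonal part of the true-score variance is the same as above.
True-score variance = [2.4²·0.92 + 2.2²·0.92 + 2²·0.70] + 9.048 = 12.552 + 9.048 = 21.6.
Reliability = 21.6 / 23.648 = 0.9134.

0.9134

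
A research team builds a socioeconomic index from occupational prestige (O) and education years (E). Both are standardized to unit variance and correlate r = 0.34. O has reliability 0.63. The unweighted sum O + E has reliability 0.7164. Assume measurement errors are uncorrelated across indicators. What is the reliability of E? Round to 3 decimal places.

Var(O+E) = 2 + 2·0.34 = 2.680.
True-score variance = ρ_O + ρ_E + 2·0.34, so 0.7164 = (0.63 + ρ_E + 0.68) / 2.680.
ρ_E = 0.7164·2.680 − 0.63 − 0.68 = 0.610.

0.610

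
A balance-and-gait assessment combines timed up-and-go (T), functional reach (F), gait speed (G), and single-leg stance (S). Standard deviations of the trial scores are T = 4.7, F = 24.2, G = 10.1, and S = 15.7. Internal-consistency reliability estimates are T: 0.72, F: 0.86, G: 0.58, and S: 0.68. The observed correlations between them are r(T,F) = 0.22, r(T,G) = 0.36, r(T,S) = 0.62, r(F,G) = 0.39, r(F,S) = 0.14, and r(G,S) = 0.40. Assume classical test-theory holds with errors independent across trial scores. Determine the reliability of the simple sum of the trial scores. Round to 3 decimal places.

0.865

Var(T+F+G+S) = 4.7² + 24.2² + 10.1² + 15.7² + 2·[4.7·24.2·0.22 + 4.7·10.1·0.36 + 4.7·15.7·0.62 + 24.2·10.1·0.39 + 24.2·15.7·0.14 + 10.1·15.7·0.40] = 956.23 + 599.61 = 1555.84.
Under uncorrelated errors the observed covariances equal the true-score covariances, so only the own-variance terms attenuate.
True-score variance = [4.7²·0.72 + 24.2²·0.86 + 10.1²·0.58 + 15.7²·0.68] + 599.61 = 746.334 + 599.61 = 1345.94.
Reliability = 1345.94 / 1555.84 = 0.865.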